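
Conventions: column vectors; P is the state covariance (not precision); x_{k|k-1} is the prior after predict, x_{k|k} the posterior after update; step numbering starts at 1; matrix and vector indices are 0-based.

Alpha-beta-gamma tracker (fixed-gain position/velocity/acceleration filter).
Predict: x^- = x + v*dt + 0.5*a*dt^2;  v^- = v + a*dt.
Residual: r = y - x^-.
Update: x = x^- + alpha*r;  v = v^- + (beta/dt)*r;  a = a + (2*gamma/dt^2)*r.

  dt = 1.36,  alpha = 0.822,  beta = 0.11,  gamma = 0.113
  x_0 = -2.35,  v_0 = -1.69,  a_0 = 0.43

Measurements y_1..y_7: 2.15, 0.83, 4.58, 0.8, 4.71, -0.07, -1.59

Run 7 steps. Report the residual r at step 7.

step 1: x_pred=-4.2507  r=6.4007  x^+=1.0107  v^+=-0.5875  a^+=1.2121
step 2: x_pred=1.3326  r=-0.5026  x^+=0.9195  v^+=1.0203  a^+=1.1507
step 3: x_pred=3.3712  r=1.2088  x^+=4.3648  v^+=2.6830  a^+=1.2984
step 4: x_pred=9.2145  r=-8.4145  x^+=2.2978  v^+=3.7682  a^+=0.2702
step 5: x_pred=7.6725  r=-2.9625  x^+=5.2373  v^+=3.8961  a^+=-0.0917
step 6: x_pred=10.4512  r=-10.5212  x^+=1.8028  v^+=2.9204  a^+=-1.3773
step 7: x_pred=4.5007  r=-6.0907  x^+=-0.5059  v^+=0.5546  a^+=-2.1215

resid = -6.0907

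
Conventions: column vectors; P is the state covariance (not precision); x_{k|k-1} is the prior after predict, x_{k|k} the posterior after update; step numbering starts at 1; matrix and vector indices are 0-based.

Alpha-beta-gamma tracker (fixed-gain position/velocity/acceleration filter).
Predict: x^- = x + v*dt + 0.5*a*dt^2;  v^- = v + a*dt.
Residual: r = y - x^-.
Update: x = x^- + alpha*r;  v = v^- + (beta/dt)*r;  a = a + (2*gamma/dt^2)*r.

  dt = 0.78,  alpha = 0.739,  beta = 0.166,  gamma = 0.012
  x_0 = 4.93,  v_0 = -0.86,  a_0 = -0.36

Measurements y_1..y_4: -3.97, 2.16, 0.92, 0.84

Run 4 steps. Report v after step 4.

v_post = -1.7249

step 1: x_pred=4.1497  r=-8.1197  x^+=-1.8508  v^+=-2.8688  a^+=-0.6803
step 2: x_pred=-4.2954  r=6.4554  x^+=0.4751  v^+=-2.0256  a^+=-0.4257
step 3: x_pred=-1.2343  r=2.1543  x^+=0.3577  v^+=-1.8992  a^+=-0.3407
step 4: x_pred=-1.2273  r=2.0673  x^+=0.3004  v^+=-1.7249  a^+=-0.2591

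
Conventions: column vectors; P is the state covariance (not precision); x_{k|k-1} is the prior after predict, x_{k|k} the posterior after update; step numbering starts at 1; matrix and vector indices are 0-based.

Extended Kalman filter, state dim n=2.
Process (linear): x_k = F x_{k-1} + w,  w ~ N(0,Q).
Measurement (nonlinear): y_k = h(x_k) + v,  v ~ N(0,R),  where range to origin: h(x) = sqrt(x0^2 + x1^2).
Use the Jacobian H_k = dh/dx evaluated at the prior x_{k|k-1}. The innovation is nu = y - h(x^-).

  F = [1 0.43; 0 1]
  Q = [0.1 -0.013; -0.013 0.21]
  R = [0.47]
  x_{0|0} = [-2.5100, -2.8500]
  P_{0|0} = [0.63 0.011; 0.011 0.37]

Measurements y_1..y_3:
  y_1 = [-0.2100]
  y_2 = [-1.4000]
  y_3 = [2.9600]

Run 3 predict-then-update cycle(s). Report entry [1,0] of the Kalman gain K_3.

step 1: x^-=[-3.7355, -2.8500]  P^-=[0.8079 0.1571; 0.1571 0.5800]  H_jac=[-0.7950 -0.6066]  S=[1.3456]  K=[-0.5482; -0.3543]  nu=[-4.9086]  x^+=[-1.0448, -1.1110]  P^+=[0.4036 -0.1042; -0.1042 0.4111]
step 2: x^-=[-1.5225, -1.1110]  P^-=[0.4900 0.0596; 0.0596 0.6211]  H_jac=[-0.8078 -0.5894]  S=[1.0622]  K=[-0.4057; -0.3900]  nu=[-3.2848]  x^+=[-0.1901, 0.1699]  P^+=[0.3152 -0.1085; -0.1085 0.4596]
step 3: x^-=[-0.1170, 0.1699]  P^-=[0.4069 0.0762; 0.0762 0.6696]  H_jac=[-0.5671 0.8236]  S=[0.9839]  K=[-0.1707; 0.5166]  nu=[2.7537]  x^+=[-0.5872, 1.5925]  P^+=[0.3782 0.1629; 0.1629 0.4070]

K[1,0] = 0.5166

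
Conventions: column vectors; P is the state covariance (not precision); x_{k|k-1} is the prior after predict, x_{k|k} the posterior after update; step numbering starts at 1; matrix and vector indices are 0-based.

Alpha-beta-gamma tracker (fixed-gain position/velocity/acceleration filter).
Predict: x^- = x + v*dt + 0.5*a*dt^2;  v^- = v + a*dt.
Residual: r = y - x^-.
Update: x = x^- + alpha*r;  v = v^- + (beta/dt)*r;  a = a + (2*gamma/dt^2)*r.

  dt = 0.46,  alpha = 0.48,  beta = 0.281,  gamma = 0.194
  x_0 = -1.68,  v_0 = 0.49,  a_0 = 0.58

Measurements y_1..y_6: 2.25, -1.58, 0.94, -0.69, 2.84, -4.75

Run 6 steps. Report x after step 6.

step 1: x_pred=-1.3932  r=3.6432  x^+=0.3555  v^+=2.9823  a^+=7.2604
step 2: x_pred=2.4955  r=-4.0755  x^+=0.5393  v^+=3.8325  a^+=-0.2127
step 3: x_pred=2.2797  r=-1.3397  x^+=1.6367  v^+=2.9163  a^+=-2.6693
step 4: x_pred=2.6957  r=-3.3857  x^+=1.0706  v^+=-0.3799  a^+=-8.8775
step 5: x_pred=-0.0434  r=2.8834  x^+=1.3406  v^+=-2.7021  a^+=-3.5904
step 6: x_pred=-0.2822  r=-4.4678  x^+=-2.4268  v^+=-7.0830  a^+=-11.7827

x_post = -2.4268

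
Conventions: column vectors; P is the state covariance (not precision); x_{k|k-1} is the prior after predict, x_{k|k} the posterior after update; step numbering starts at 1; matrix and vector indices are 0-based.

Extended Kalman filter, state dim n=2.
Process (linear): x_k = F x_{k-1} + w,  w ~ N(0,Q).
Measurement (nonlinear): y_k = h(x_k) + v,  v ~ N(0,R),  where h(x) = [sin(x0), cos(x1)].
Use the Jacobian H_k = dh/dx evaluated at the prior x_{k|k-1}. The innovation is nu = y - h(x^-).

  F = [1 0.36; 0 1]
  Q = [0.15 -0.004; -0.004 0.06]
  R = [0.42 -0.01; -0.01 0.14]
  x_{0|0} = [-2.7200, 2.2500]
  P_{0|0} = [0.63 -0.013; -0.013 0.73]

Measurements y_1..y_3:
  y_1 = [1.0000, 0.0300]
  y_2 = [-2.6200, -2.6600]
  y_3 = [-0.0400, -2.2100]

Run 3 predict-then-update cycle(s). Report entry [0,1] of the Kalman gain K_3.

step 1: x^-=[-1.9100, 2.2500]  P^-=[0.8652 0.2458; 0.2458 0.7900]  H_jac=[-0.3327 0.0000; 0.0000 -0.7781]  S=[0.5158 0.0536; 0.0536 0.6183]  K=[-0.5308 -0.2633; -0.0557 -0.9894]  nu=[1.9430, 0.6582]  x^+=[-3.1146, 1.4906]  P^+=[0.6621 0.0406; 0.0406 0.1773]
step 2: x^-=[-2.5780, 1.4906]  P^-=[0.8643 0.1004; 0.1004 0.2373]  H_jac=[-0.8453 0.0000; 0.0000 -0.9968]  S=[1.0376 0.0746; 0.0746 0.3758]  K=[-0.6949 -0.1283; -0.0371 -0.6221]  nu=[-2.0858, -2.7401]  x^+=[-0.7769, 3.2726]  P^+=[0.3437 0.0111; 0.0111 0.0870]
step 3: x^-=[0.4012, 3.2726]  P^-=[0.5130 0.0384; 0.0384 0.1470]  H_jac=[0.9206 0.0000; 0.0000 0.1306]  S=[0.8547 -0.0054; -0.0054 0.1425]  K=[0.5528 0.0561; 0.0422 0.1363]  nu=[-0.4305, -1.2186]  x^+=[0.0949, 3.0883]  P^+=[0.2516 0.0178; 0.0178 0.1429]

K[0,1] = 0.0561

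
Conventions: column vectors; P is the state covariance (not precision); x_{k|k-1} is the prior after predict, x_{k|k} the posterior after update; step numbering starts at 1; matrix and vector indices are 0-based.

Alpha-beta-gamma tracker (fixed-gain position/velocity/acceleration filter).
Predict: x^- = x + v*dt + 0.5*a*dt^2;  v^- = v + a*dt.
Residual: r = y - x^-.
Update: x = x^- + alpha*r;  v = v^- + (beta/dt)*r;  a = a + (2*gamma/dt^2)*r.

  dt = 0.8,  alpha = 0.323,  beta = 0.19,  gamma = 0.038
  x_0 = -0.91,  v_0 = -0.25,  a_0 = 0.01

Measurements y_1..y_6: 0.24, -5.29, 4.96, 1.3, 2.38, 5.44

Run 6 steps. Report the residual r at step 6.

resid = 1.5802

step 1: x_pred=-1.1068  r=1.3468  x^+=-0.6718  v^+=0.0779  a^+=0.1699
step 2: x_pred=-0.5551  r=-4.7349  x^+=-2.0845  v^+=-0.9107  a^+=-0.3923
step 3: x_pred=-2.9386  r=7.8986  x^+=-0.3874  v^+=0.6513  a^+=0.5456
step 4: x_pred=0.3083  r=0.9917  x^+=0.6286  v^+=1.3234  a^+=0.6634
step 5: x_pred=1.8996  r=0.4804  x^+=2.0548  v^+=1.9682  a^+=0.7204
step 6: x_pred=3.8598  r=1.5802  x^+=4.3702  v^+=2.9198  a^+=0.9081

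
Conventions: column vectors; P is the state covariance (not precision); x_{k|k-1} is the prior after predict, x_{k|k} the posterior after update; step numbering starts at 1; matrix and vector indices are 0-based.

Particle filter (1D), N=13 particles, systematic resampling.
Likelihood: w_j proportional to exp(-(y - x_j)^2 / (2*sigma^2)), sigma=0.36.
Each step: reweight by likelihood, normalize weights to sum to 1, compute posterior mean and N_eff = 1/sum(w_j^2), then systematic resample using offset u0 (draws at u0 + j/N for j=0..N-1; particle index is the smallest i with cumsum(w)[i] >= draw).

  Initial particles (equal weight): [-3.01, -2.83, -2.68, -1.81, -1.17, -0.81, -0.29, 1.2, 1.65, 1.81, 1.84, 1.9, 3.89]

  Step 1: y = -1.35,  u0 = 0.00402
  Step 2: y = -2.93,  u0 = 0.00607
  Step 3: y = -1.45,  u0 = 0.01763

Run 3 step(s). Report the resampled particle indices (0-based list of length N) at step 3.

resampled_idx = [0, 1, 2, 3, 4, 5, 6, 7, 8, 9, 10, 11, 12]

step 1: w=[0.0000, 0.0001, 0.0007, 0.2657, 0.5305, 0.1951, 0.0079, 0.0000, 0.0000, 0.0000, 0.0000, 0.0000, 0.0000]  mean=-1.2641  Neff=2.5632  idx=[3, 3, 3, 3, 4, 4, 4, 4, 4, 4, 4, 5, 5]
step 2: w=[0.2496, 0.2496, 0.2496, 0.2496, 0.0002, 0.0002, 0.0002, 0.0002, 0.0002, 0.0002, 0.0002, 0.0000, 0.0000]  mean=-1.8091  Neff=4.0114  idx=[0, 0, 0, 0, 1, 1, 1, 2, 2, 2, 3, 3, 3]
step 3: w=[0.0769, 0.0769, 0.0769, 0.0769, 0.0769, 0.0769, 0.0769, 0.0769, 0.0769, 0.0769, 0.0769, 0.0769, 0.0769]  mean=-1.8100  Neff=13.0000  idx=[0, 1, 2, 3, 4, 5, 6, 7, 8, 9, 10, 11, 12]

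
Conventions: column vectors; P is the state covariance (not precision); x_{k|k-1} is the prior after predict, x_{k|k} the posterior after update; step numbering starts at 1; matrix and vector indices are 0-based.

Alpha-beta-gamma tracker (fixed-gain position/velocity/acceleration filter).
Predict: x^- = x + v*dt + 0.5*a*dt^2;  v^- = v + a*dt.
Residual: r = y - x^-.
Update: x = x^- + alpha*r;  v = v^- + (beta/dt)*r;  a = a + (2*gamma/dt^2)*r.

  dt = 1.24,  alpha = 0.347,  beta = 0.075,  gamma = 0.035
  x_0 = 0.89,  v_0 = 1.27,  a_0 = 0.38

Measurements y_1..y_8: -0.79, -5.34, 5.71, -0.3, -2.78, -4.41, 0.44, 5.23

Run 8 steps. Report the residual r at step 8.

step 1: x_pred=2.7569  r=-3.5469  x^+=1.5262  v^+=1.5267  a^+=0.2185
step 2: x_pred=3.5872  r=-8.9272  x^+=0.4895  v^+=1.2577  a^+=-0.1879
step 3: x_pred=1.9046  r=3.8054  x^+=3.2250  v^+=1.2549  a^+=-0.0146
step 4: x_pred=4.7698  r=-5.0698  x^+=3.0106  v^+=0.9301  a^+=-0.2455
step 5: x_pred=3.9752  r=-6.7552  x^+=1.6311  v^+=0.2171  a^+=-0.5530
step 6: x_pred=1.4752  r=-5.8852  x^+=-0.5670  v^+=-0.8245  a^+=-0.8209
step 7: x_pred=-2.2205  r=2.6605  x^+=-1.2973  v^+=-1.6816  a^+=-0.6998
step 8: x_pred=-3.9204  r=9.1504  x^+=-0.7452  v^+=-1.9958  a^+=-0.2832

resid = 9.1504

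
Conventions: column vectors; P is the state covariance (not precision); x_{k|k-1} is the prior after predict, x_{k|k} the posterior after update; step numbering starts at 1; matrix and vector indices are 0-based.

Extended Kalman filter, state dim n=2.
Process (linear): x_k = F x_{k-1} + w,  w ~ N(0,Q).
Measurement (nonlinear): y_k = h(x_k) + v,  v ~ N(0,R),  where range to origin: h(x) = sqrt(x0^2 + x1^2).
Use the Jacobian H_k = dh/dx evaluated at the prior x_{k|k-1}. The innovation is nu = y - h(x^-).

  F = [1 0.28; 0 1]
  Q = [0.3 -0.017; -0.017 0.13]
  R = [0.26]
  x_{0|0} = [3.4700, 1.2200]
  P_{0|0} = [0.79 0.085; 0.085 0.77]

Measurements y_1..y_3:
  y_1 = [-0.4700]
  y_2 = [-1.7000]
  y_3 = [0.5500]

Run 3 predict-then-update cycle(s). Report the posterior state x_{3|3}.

step 1: x^-=[3.8116, 1.2200]  P^-=[1.1980 0.2836; 0.2836 0.9000]  H_jac=[0.9524 0.3048]  S=[1.5950]  K=[0.7696; 0.3414]  nu=[-4.4721]  x^+=[0.3701, -0.3066]  P^+=[0.2534 -0.1354; -0.1354 0.7141]
step 2: x^-=[0.2842, -0.3066]  P^-=[0.5336 0.0476; 0.0476 0.8441]  H_jac=[0.6799 -0.7333]  S=[0.9132]  K=[0.3591; -0.6425]  nu=[-2.1181]  x^+=[-0.4763, 1.0543]  P^+=[0.4159 0.2582; 0.2582 0.4672]
step 3: x^-=[-0.1811, 1.0543]  P^-=[0.8971 0.3720; 0.3720 0.5972]  H_jac=[-0.1693 0.9856]  S=[0.7416]  K=[0.2896; 0.7087]  nu=[-0.5197]  x^+=[-0.3316, 0.6860]  P^+=[0.8349 0.2198; 0.2198 0.2247]

x_post = [-0.3316, 0.6860]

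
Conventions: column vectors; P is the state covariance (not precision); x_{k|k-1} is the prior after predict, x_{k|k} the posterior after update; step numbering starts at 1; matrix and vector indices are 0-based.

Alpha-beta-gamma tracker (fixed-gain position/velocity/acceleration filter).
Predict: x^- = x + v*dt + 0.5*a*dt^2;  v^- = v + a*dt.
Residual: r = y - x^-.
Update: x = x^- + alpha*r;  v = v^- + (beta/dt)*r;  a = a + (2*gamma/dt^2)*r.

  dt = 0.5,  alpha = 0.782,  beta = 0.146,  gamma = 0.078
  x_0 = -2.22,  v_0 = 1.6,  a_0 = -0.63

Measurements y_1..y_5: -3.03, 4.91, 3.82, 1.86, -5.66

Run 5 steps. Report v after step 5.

step 1: x_pred=-1.4988  r=-1.5312  x^+=-2.6962  v^+=0.8379  a^+=-1.5855
step 2: x_pred=-2.4754  r=7.3854  x^+=3.3000  v^+=2.2017  a^+=3.0230
step 3: x_pred=4.7787  r=-0.9587  x^+=4.0290  v^+=3.4332  a^+=2.4248
step 4: x_pred=6.0487  r=-4.1887  x^+=2.7731  v^+=3.4225  a^+=-0.1890
step 5: x_pred=4.4608  r=-10.1208  x^+=-3.4537  v^+=0.3728  a^+=-6.5043

v_post = 0.3728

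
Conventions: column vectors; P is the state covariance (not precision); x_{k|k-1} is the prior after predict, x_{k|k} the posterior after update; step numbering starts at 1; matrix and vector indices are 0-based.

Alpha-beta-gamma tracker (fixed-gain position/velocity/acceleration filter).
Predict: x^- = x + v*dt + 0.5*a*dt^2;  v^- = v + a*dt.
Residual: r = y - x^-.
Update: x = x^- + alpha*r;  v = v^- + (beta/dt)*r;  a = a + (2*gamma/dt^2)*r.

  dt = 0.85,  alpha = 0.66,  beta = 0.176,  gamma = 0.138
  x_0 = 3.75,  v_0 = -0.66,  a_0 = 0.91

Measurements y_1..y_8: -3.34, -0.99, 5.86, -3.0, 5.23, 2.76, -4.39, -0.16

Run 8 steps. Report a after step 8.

step 1: x_pred=3.5177  r=-6.8577  x^+=-1.0084  v^+=-1.3065  a^+=-1.7097
step 2: x_pred=-2.7365  r=1.7465  x^+=-1.5838  v^+=-2.3981  a^+=-1.0425
step 3: x_pred=-3.9988  r=9.8588  x^+=2.5080  v^+=-1.2429  a^+=2.7236
step 4: x_pred=2.4355  r=-5.4355  x^+=-1.1519  v^+=-0.0533  a^+=0.6472
step 5: x_pred=-0.9634  r=6.1934  x^+=3.1242  v^+=1.7792  a^+=3.0131
step 6: x_pred=5.7251  r=-2.9651  x^+=3.7681  v^+=3.7265  a^+=1.8805
step 7: x_pred=7.6149  r=-12.0049  x^+=-0.3083  v^+=2.8391  a^+=-2.7055
step 8: x_pred=1.1276  r=-1.2876  x^+=0.2778  v^+=0.2728  a^+=-3.1974

a_post = -3.1974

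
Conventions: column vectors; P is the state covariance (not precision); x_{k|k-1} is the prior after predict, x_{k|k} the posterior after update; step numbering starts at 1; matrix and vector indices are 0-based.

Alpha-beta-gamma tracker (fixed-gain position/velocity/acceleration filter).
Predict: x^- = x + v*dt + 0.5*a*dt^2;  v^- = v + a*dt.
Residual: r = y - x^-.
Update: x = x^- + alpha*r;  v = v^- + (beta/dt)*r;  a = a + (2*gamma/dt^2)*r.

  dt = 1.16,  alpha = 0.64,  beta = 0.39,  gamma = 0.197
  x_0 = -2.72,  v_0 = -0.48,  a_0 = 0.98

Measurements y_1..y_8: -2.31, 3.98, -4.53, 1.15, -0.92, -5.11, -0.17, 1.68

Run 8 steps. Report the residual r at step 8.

step 1: x_pred=-2.6175  r=0.3075  x^+=-2.4207  v^+=0.7602  a^+=1.0700
step 2: x_pred=-0.8190  r=4.7990  x^+=2.2524  v^+=3.6148  a^+=2.4752
step 3: x_pred=8.1109  r=-12.6409  x^+=0.0207  v^+=2.2361  a^+=-1.2261
step 4: x_pred=1.7897  r=-0.6397  x^+=1.3803  v^+=0.5987  a^+=-1.4134
step 5: x_pred=1.1238  r=-2.0438  x^+=-0.1842  v^+=-1.7280  a^+=-2.0119
step 6: x_pred=-3.5423  r=-1.5677  x^+=-4.5456  v^+=-4.5889  a^+=-2.4709
step 7: x_pred=-11.5312  r=11.3612  x^+=-4.2600  v^+=-3.6354  a^+=0.8557
step 8: x_pred=-7.9014  r=9.5814  x^+=-1.7693  v^+=0.5785  a^+=3.6612

resid = 9.5814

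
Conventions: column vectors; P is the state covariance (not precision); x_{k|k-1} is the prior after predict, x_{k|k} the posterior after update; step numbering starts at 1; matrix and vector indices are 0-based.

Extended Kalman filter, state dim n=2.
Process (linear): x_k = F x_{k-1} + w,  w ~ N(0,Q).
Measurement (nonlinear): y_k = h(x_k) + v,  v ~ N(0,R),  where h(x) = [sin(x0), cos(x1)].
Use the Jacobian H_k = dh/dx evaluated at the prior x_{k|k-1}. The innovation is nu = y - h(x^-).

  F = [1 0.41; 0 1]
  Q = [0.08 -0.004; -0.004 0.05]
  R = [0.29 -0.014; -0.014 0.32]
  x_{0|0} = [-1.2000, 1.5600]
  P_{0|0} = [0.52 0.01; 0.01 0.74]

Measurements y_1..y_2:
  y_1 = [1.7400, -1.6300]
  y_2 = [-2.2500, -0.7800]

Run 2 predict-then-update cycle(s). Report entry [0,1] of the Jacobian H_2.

H_jac[0,1] = 0.0000

step 1: x^-=[-0.5604, 1.5600]  P^-=[0.7326 0.3094; 0.3094 0.7900]  H_jac=[0.8470 0.0000; 0.0000 -0.9999]  S=[0.8156 -0.2761; -0.2761 1.1099]  K=[0.7277 -0.0977; 0.0878 -0.6899]  nu=[2.2715, -1.6408]  x^+=[1.2530, 2.8914]  P^+=[0.2508 0.0415; 0.0415 0.2220]
step 2: x^-=[2.4385, 2.8914]  P^-=[0.4021 0.1285; 0.1285 0.2720]  H_jac=[-0.7629 0.0000; 0.0000 -0.2476]  S=[0.5240 0.0103; 0.0103 0.3367]  K=[-0.5839 -0.0767; -0.1833 -0.1944]  nu=[-2.8966, 0.1889]  x^+=[4.1153, 3.3855]  P^+=[0.2206 0.0661; 0.0661 0.2410]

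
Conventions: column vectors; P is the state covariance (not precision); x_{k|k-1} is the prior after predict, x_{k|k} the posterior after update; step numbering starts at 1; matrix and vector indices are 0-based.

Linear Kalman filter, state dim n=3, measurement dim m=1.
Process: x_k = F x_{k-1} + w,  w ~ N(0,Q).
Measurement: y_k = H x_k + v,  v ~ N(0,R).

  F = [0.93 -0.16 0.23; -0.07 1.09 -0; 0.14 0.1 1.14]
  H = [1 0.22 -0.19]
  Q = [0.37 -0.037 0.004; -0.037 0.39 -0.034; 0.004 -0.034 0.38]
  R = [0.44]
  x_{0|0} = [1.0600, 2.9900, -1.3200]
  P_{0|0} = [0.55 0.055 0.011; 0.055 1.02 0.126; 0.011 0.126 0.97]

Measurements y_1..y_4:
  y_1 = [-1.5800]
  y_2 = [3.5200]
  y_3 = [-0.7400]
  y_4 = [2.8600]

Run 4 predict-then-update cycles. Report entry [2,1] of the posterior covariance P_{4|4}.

step 1: x^-=[0.2038, 3.1849, -1.0574]  P^-=[0.9022 -0.1629 0.3094; -0.1629 1.5962 0.2355; 0.3094 0.2355 1.6954]  S=[1.2717]  K=[0.6350; 0.1128; 0.0308]  nu=[-2.6854]  x^+=[-1.5015, 2.8819, -1.1400]  P^+=[0.3894 -0.2540 0.2846; -0.2540 1.5800 0.2311; 0.2846 0.2311 1.6942]
step 2: x^-=[-2.1197, 3.2463, -1.2216]  P^-=[1.0172 -0.5449 0.7297; -0.5449 2.3078 0.3618; 0.7297 0.3618 2.7416]  S=[1.1205]  K=[0.6770; -0.0945; 0.2574]  nu=[4.6934]  x^+=[1.0579, 2.8026, -0.0135]  P^+=[0.5035 -0.4732 0.5345; -0.4732 2.2978 0.3891; 0.5345 0.3891 2.6673]
step 3: x^-=[0.5323, 2.9808, 0.4130]  P^-=[1.3463 -0.8665 1.2206; -0.8665 3.1947 0.5835; 1.2206 0.5835 4.1254]  S=[1.1959]  K=[0.7724; -0.2296; 0.4725]  nu=[-1.8497]  x^+=[-0.8963, 3.4055, -0.4610]  P^+=[0.6328 -0.6545 0.7841; -0.6545 3.1317 0.7132; 0.7841 0.7132 3.8583]
step 4: x^-=[-1.4845, 3.7747, -0.3105]  P^-=[1.6793 -1.1290 1.7446; -1.1290 4.2137 1.0295; 1.7446 1.0295 5.8326]  S=[1.2881]  K=[0.8536; -0.3086; 0.6699]  nu=[3.4550]  x^+=[1.4647, 2.7083, 2.0041]  P^+=[0.7408 -0.7896 1.0080; -0.7896 4.0910 1.2959; 1.0080 1.2959 5.2545]

P_post[2,1] = 1.2959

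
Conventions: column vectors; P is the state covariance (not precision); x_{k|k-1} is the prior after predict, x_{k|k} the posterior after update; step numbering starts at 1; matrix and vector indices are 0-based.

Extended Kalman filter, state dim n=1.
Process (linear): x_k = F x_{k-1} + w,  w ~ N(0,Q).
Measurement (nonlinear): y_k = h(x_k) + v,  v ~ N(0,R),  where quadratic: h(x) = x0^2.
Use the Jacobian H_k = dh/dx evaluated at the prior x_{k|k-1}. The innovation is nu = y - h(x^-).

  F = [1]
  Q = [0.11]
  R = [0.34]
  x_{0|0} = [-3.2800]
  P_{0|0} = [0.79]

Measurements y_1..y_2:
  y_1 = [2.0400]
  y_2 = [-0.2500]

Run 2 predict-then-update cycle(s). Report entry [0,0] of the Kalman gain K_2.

step 1: x^-=[-3.2800]  P^-=[0.9000]  H_jac=[-6.5600]  S=[39.0702]  K=[-0.1511]  nu=[-8.7184]  x^+=[-1.9625]  P^+=[0.0078]
step 2: x^-=[-1.9625]  P^-=[0.1178]  H_jac=[-3.9251]  S=[2.1554]  K=[-0.2146]  nu=[-4.1016]  x^+=[-1.0824]  P^+=[0.0186]

K[0,0] = -0.2146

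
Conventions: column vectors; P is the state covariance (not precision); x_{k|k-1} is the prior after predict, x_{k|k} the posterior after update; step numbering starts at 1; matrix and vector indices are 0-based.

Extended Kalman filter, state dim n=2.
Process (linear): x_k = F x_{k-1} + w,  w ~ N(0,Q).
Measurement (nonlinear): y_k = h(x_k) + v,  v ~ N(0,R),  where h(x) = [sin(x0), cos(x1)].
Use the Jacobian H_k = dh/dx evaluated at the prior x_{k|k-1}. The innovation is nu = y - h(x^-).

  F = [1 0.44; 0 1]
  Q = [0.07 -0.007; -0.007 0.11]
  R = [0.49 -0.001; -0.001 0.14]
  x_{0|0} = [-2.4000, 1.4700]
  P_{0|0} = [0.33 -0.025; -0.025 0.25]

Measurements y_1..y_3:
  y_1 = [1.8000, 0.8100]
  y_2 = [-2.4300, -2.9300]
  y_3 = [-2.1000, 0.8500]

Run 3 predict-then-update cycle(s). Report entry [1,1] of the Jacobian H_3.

step 1: x^-=[-1.7532, 1.4700]  P^-=[0.4264 0.0780; 0.0780 0.3600]  H_jac=[-0.1814 0.0000; 0.0000 -0.9949]  S=[0.5040 0.0131; 0.0131 0.4964]  K=[-0.1495 -0.1524; -0.0094 -0.7214]  nu=[2.7834, 0.7094]  x^+=[-2.2774, 0.9322]  P^+=[0.4030 0.0213; 0.0213 0.1015]
step 2: x^-=[-1.8673, 0.9322]  P^-=[0.5114 0.0590; 0.0590 0.2115]  H_jac=[-0.2921 0.0000; 0.0000 -0.8030]  S=[0.5336 0.0128; 0.0128 0.2764]  K=[-0.2761 -0.1585; -0.0175 -0.6137]  nu=[-1.4736, -3.5260]  x^+=[-0.9015, 3.1219]  P^+=[0.4626 0.0273; 0.0273 0.1070]
step 3: x^-=[0.4721, 3.1219]  P^-=[0.5774 0.0674; 0.0674 0.2170]  H_jac=[0.8906 0.0000; 0.0000 -0.0197]  S=[0.9480 -0.0022; -0.0022 0.1401]  K=[0.5424 -0.0010; 0.0632 -0.0295]  nu=[-2.5548, 1.8498]  x^+=[-0.9156, 2.9059]  P^+=[0.2984 0.0348; 0.0348 0.2131]

H_jac[1,1] = -0.0197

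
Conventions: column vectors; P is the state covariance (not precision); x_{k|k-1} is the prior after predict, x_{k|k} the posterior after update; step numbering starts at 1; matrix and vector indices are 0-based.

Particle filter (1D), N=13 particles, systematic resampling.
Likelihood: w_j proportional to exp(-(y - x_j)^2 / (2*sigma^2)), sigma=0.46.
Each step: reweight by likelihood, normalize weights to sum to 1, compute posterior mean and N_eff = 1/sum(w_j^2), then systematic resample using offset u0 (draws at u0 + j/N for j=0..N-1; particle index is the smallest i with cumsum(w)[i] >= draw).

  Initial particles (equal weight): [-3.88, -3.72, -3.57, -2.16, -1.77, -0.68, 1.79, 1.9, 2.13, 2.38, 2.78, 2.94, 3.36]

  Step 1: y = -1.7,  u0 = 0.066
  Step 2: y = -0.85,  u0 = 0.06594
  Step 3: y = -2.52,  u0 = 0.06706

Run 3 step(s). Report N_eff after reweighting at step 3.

step 1: w=[0.0000, 0.0000, 0.0002, 0.3608, 0.5881, 0.0509, 0.0000, 0.0000, 0.0000, 0.0000, 0.0000, 0.0000, 0.0000]  mean=-1.8556  Neff=2.0894  idx=[3, 3, 3, 3, 4, 4, 4, 4, 4, 4, 4, 4, 5]
step 2: w=[0.0083, 0.0083, 0.0083, 0.0083, 0.0649, 0.0649, 0.0649, 0.0649, 0.0649, 0.0649, 0.0649, 0.0649, 0.4477]  mean=-1.2949  Neff=4.2658  idx=[4, 5, 6, 8, 9, 10, 11, 12, 12, 12, 12, 12, 12]
step 3: w=[0.1427, 0.1427, 0.1427, 0.1427, 0.1427, 0.1427, 0.1427, 0.0002, 0.0002, 0.0002, 0.0002, 0.0002, 0.0002]  mean=-1.7688  Neff=7.0152  idx=[0, 1, 1, 2, 2, 3, 3, 4, 4, 5, 5, 6, 6]

N_eff = 7.0152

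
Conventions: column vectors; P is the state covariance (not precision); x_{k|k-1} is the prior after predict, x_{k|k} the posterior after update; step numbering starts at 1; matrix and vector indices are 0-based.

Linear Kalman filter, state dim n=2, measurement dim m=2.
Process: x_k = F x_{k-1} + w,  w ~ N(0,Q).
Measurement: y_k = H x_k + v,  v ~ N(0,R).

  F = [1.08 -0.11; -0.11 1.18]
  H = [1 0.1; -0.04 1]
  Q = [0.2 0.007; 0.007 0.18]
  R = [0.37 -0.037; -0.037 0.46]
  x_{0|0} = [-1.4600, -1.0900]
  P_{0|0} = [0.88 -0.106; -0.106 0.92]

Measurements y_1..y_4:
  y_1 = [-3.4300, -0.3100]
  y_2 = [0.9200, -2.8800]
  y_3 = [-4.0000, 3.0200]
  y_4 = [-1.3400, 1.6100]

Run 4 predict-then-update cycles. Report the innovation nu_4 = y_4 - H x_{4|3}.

step 1: x^-=[-1.4569, -1.1256]  P^-=[1.2627 -0.3533; -0.3533 1.4992]  S=[1.5771 -0.2895; -0.2895 1.9895]  K=[0.7614 -0.0922; 0.0109 0.7623]  nu=[-1.8605, 0.7573]  x^+=[-2.9433, -0.5687]  P^+=[0.2910 -0.0589; -0.0589 0.3479]
step 2: x^-=[-3.1162, -0.3473]  P^-=[0.5576 -0.1486; -0.1486 0.6832]  S=[0.9048 -0.1389; -0.1389 1.1560]  K=[0.5881 -0.0771; 0.0029 0.5965]  nu=[4.0709, -2.6573]  x^+=[-0.5172, -1.9205]  P^+=[0.2253 -0.0482; -0.0482 0.2724]
step 3: x^-=[-0.3473, -2.2093]  P^-=[0.4775 -0.1172; -0.1172 0.5745]  S=[0.8298 -0.1153; -0.1153 1.0446]  K=[0.5517 -0.0695; 0.0052 0.5550]  nu=[-3.4317, 5.2154]  x^+=[-2.6031, 0.6674]  P^+=[0.2111 -0.0439; -0.0439 0.2533]
step 4: x^-=[-2.8847, 1.0739]  P^-=[0.4597 -0.1075; -0.1075 0.5467]  S=[0.8137 -0.1078; -0.1078 1.0161]  K=[0.5430 -0.0663; 0.0070 0.5431]  nu=[1.4373, 0.4207]  x^+=[-2.1322, 1.3125]  P^+=[0.2076 -0.0423; -0.0423 0.2479]

innov = [1.4373, 0.4207]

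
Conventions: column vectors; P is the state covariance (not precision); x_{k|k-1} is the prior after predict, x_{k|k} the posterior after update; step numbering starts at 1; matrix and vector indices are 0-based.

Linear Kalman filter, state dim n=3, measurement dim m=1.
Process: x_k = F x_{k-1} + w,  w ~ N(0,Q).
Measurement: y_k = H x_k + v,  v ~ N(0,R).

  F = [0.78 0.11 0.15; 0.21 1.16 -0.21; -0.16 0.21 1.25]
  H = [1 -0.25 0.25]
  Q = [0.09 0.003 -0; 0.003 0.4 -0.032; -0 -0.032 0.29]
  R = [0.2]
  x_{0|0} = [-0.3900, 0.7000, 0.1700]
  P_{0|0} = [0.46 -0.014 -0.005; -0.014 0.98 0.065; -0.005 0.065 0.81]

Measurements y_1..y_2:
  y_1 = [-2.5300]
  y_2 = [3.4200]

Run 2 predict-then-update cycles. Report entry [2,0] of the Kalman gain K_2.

K[2,0] = 1.2483

step 1: x^-=[-0.2017, 0.6944, 0.4219]  P^-=[0.3985 0.1754 0.1213; 0.1754 1.7366 0.0705; 0.1213 0.0705 1.6477]  S=[0.7742]  K=[0.4973; -0.3115; 0.6660]  nu=[-2.2602]  x^+=[-1.3257, 1.3985, -1.0833]  P^+=[0.2071 0.2953 -0.1351; 0.2953 1.6615 0.2311; -0.1351 0.2311 1.3043]
step 2: x^-=[-1.0427, 1.5713, -0.8483]  P^-=[0.2921 0.5346 0.2109; 0.5346 2.7456 0.2666; 0.2109 0.2666 2.5621]  S=[0.6286]  K=[0.3359; -0.1355; 1.2483]  nu=[5.0676]  x^+=[0.6596, 0.8849, 5.4776]  P^+=[0.2212 0.5632 -0.0528; 0.5632 2.7340 0.3729; -0.0528 0.3729 1.5825]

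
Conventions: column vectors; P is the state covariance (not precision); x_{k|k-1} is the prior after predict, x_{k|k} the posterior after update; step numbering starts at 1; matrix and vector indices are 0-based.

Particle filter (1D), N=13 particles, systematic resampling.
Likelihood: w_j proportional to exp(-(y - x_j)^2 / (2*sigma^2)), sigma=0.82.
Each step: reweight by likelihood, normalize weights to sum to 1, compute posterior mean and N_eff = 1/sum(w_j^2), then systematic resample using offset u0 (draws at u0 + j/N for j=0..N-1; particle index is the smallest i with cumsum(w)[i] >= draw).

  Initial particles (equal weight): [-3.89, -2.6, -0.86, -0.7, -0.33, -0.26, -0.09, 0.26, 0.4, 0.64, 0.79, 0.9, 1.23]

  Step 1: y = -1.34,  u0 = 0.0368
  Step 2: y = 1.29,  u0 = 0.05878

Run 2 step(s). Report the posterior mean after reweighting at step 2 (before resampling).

post_mean = -0.0873

step 1: w=[0.0023, 0.0885, 0.2428, 0.2125, 0.1350, 0.1210, 0.0902, 0.0429, 0.0303, 0.0156, 0.0099, 0.0069, 0.0021]  mean=-0.6307  Neff=6.4069  idx=[1, 2, 2, 2, 3, 3, 3, 4, 4, 5, 6, 6, 8]
step 2: w=[0.0000, 0.0184, 0.0184, 0.0184, 0.0301, 0.0301, 0.0301, 0.0814, 0.0814, 0.0960, 0.1390, 0.1390, 0.3178]  mean=-0.0873  Neff=6.0319  idx=[4, 6, 7, 8, 9, 10, 10, 11, 11, 12, 12, 12, 12]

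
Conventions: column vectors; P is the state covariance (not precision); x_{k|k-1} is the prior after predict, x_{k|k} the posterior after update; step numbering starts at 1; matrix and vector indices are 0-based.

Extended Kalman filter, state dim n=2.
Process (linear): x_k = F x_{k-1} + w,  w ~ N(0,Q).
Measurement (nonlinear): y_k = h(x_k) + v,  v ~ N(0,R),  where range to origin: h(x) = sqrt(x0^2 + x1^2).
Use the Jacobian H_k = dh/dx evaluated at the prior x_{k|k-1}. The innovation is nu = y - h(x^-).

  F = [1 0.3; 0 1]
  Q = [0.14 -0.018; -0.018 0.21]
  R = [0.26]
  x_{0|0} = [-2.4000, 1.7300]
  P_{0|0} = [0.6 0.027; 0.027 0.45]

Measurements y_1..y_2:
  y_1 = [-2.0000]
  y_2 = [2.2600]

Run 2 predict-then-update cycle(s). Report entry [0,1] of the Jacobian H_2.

H_jac[0,1] = -0.1332

step 1: x^-=[-1.8810, 1.7300]  P^-=[0.7967 0.1440; 0.1440 0.6600]  H_jac=[-0.7360 0.6769]  S=[0.8506]  K=[-0.5748; 0.4007]  nu=[-4.5556]  x^+=[0.7376, -0.0953]  P^+=[0.5157 0.3399; 0.3399 0.5235]
step 2: x^-=[0.7090, -0.0953]  P^-=[0.9067 0.4789; 0.4789 0.7335]  H_jac=[0.9911 -0.1332]  S=[1.0372]  K=[0.8049; 0.3634]  nu=[1.5446]  x^+=[1.9523, 0.4661]  P^+=[0.2347 0.1755; 0.1755 0.5964]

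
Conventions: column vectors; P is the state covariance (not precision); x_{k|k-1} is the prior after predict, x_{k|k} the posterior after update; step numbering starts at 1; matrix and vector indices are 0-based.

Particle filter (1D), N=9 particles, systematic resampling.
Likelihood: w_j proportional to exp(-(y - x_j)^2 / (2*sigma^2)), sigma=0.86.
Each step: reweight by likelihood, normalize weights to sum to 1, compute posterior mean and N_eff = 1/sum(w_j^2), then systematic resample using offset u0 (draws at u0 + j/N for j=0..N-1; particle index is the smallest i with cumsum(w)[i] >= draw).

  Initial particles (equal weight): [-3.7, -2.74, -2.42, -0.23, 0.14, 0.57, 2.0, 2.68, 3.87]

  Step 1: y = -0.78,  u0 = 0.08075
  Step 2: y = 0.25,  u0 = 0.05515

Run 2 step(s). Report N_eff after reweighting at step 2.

step 1: w=[0.0016, 0.0389, 0.0847, 0.4253, 0.2944, 0.1522, 0.0028, 0.0002, 0.0000]  mean=-0.2813  Neff=3.3404  idx=[2, 3, 3, 3, 3, 4, 4, 5, 5]
step 2: w=[0.0011, 0.1175, 0.1175, 0.1175, 0.1175, 0.1362, 0.1362, 0.1282, 0.1282]  mean=0.0734  Neff=7.9860  idx=[1, 2, 3, 4, 5, 6, 6, 7, 8]

N_eff = 7.9860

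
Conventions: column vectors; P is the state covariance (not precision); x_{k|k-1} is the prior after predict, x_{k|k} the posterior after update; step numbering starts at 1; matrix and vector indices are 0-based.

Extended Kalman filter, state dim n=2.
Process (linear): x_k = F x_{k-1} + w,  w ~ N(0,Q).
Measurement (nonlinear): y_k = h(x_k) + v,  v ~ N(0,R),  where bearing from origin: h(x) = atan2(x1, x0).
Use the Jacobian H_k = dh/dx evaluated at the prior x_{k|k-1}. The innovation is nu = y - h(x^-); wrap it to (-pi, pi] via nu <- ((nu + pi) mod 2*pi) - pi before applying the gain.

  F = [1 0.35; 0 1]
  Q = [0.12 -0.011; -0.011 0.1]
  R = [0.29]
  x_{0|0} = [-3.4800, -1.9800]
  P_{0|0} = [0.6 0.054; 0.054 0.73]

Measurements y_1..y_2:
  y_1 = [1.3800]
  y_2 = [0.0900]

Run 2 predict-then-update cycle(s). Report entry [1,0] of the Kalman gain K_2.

K[1,0] = -0.4771

step 1: x^-=[-4.1730, -1.9800]  P^-=[0.8472 0.2985; 0.2985 0.8300]  H_jac=[0.0928 -0.1956]  S=[0.3182]  K=[0.0636; -0.4231]  nu=[-2.2046]  x^+=[-4.3132, -1.0472]  P^+=[0.8459 0.3071; 0.3071 0.7730]
step 2: x^-=[-4.6798, -1.0472]  P^-=[1.2756 0.5666; 0.5666 0.8730]  H_jac=[0.0455 -0.2035]  S=[0.3183]  K=[-0.1798; -0.4771]  nu=[3.0115]  x^+=[-5.2211, -2.4839]  P^+=[1.2653 0.5393; 0.5393 0.8006]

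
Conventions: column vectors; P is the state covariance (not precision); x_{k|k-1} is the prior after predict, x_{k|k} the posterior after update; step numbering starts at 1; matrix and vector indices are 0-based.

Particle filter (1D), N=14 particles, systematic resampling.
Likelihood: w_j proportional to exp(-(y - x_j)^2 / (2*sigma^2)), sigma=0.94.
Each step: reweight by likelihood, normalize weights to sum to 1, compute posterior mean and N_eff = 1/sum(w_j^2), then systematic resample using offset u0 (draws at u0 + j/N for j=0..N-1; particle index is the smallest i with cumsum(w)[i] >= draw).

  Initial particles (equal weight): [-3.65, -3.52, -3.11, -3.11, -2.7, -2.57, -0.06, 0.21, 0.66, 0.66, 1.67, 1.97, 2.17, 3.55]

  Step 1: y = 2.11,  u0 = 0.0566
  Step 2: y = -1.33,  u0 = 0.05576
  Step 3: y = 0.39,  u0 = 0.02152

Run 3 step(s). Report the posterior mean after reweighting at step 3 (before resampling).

step 1: w=[0.0000, 0.0000, 0.0000, 0.0000, 0.0000, 0.0000, 0.0174, 0.0324, 0.0761, 0.0761, 0.2240, 0.2472, 0.2495, 0.0773]  mean=1.7832  Neff=5.1962  idx=[8, 9, 9, 10, 10, 10, 11, 11, 11, 12, 12, 12, 12, 13]
step 2: w=[0.3059, 0.3059, 0.3059, 0.0177, 0.0177, 0.0177, 0.0061, 0.0061, 0.0061, 0.0028, 0.0028, 0.0028, 0.0028, 0.0000]  mean=0.7543  Neff=3.5493  idx=[0, 0, 0, 0, 1, 1, 1, 1, 2, 2, 2, 2, 2, 8]
step 3: w=[0.0755, 0.0755, 0.0755, 0.0755, 0.0755, 0.0755, 0.0755, 0.0755, 0.0755, 0.0755, 0.0755, 0.0755, 0.0755, 0.0191]  mean=0.6851  Neff=13.4459  idx=[0, 1, 2, 3, 4, 5, 5, 6, 7, 8, 9, 10, 11, 12]

post_mean = 0.6851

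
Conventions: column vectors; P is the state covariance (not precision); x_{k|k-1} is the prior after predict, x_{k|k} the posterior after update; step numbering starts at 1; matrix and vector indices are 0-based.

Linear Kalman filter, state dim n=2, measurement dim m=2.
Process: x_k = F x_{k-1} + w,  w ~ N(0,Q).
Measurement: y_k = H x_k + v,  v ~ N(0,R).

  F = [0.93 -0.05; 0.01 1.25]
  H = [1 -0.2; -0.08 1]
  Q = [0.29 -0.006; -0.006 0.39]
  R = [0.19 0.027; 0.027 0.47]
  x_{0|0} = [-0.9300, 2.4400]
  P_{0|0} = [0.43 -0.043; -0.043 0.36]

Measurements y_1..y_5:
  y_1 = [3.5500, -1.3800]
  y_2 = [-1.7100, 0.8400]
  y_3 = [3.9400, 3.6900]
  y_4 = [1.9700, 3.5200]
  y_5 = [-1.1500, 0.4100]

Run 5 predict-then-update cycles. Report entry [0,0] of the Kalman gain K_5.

step 1: x^-=[-0.9869, 3.0407]  P^-=[0.6668 -0.0745; -0.0745 0.9515]  S=[0.9247 -0.2923; -0.2923 1.4377]  K=[0.7579 0.0652; -0.0810 0.6495]  nu=[5.1450, -4.4997]  x^+=[2.6190, -0.2986]  P^+=[0.1585 0.0638; 0.0638 0.3082]
step 2: x^-=[2.4506, -0.3471]  P^-=[0.4219 0.0503; 0.0503 0.8731]  S=[0.6267 -0.1303; -0.1303 1.3378]  K=[0.6734 0.0779; -0.0646 0.6434]  nu=[-4.2300, 1.3832]  x^+=[-0.2900, 0.8161]  P^+=[0.1433 0.0663; 0.0663 0.3059]
step 3: x^-=[-0.3105, 1.0173]  P^-=[0.4085 0.0532; 0.0532 0.8697]  S=[0.6120 -0.1255; -0.1255 1.3338]  K=[0.6661 0.0781; -0.0654 0.6427]  nu=[4.4539, 2.6479]  x^+=[2.8633, 2.4278]  P^+=[0.1419 0.0660; 0.0660 0.3056]
step 4: x^-=[2.5414, 3.0634]  P^-=[0.4073 0.0530; 0.0530 0.8691]  S=[0.6109 -0.1256; -0.1256 1.3333]  K=[0.6655 0.0780; -0.0657 0.6425]  nu=[0.0412, 0.6599]  x^+=[2.6203, 3.4847]  P^+=[0.1417 0.0660; 0.0660 0.3055]
step 5: x^-=[2.2627, 4.3821]  P^-=[0.4072 0.0529; 0.0529 0.8690]  S=[0.6108 -0.1257; -0.1257 1.3331]  K=[0.6654 0.0779; -0.0658 0.6425]  nu=[-2.5363, -3.7911]  x^+=[0.2796, 2.1134]  P^+=[0.1417 0.0659; 0.0659 0.3055]

K[0,0] = 0.6654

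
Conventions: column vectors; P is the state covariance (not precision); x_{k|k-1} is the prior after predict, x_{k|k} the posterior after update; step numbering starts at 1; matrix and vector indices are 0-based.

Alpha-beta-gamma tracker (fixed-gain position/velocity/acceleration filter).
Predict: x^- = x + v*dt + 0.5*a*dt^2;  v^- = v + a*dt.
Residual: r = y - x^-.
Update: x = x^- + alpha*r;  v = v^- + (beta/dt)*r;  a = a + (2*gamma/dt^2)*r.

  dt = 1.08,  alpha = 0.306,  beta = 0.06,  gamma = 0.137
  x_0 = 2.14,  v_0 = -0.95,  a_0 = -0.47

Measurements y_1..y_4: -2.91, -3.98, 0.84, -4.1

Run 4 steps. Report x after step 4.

step 1: x_pred=0.8399  r=-3.7499  x^+=-0.3076  v^+=-1.6659  a^+=-1.3509
step 2: x_pred=-2.8946  r=-1.0854  x^+=-3.2267  v^+=-3.1852  a^+=-1.6059
step 3: x_pred=-7.6033  r=8.4433  x^+=-5.0196  v^+=-4.4504  a^+=0.3776
step 4: x_pred=-9.6059  r=5.5059  x^+=-7.9211  v^+=-3.7368  a^+=1.6710

x_post = -7.9211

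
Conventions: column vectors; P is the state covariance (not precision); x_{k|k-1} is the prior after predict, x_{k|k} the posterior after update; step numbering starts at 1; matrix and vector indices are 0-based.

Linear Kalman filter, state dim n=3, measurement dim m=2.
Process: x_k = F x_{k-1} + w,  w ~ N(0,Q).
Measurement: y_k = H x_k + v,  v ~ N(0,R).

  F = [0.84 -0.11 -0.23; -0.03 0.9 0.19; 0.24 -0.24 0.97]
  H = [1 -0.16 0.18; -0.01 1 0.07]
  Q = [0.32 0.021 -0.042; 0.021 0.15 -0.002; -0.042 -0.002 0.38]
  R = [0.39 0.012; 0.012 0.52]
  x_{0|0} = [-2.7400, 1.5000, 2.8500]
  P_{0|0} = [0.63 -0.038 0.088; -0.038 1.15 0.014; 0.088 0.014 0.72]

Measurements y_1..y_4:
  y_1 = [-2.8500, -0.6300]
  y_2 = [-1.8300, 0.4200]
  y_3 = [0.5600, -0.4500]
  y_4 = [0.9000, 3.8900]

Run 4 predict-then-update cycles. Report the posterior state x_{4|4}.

x_post = [0.2828, 1.4360, 0.3135]

step 1: x^-=[-3.1221, 1.9737, 1.7469]  P^-=[0.7903 -0.1576 0.0295; -0.1576 1.1139 -0.1177; 0.0295 -0.1177 1.1988]  S=[1.3154 -0.3347; -0.3347 1.6265]  K=[0.6315 0.0295; -0.1036 0.6594; 0.2063 0.0215]  nu=[0.2734, -2.7572]  x^+=[-3.0307, 0.1272, 1.7440]  P^+=[0.2768 0.0352 -0.1363; 0.0352 0.3468 -0.0679; -0.1363 -0.0679 1.1451]
step 2: x^-=[-2.9609, 0.5367, 0.9338]  P^-=[0.6228 -0.0508 -0.3405; -0.0508 0.4489 0.0816; -0.3405 0.0816 1.4574]  S=[0.9605 -0.1081; -0.1081 0.9890]  K=[0.5911 -0.0172; -0.0614 0.4535; -0.0747 0.1809]  nu=[1.0487, -0.2117]  x^+=[-2.3373, 0.3763, 0.8172]  P^+=[0.2847 0.0208 -0.2834; 0.0208 0.2359 -0.0088; -0.2834 -0.0088 1.4167]
step 3: x^-=[-2.1927, 0.5641, 0.1414]  P^-=[0.7039 -0.1008 -0.5140; -0.1008 0.3916 0.1988; -0.5140 0.1988 1.6128]  S=[0.9919 -0.1398; -0.1398 0.9501]  K=[0.6242 -0.0595; -0.0698 0.4176; -0.2151 0.3018]  nu=[2.8175, -1.0459]  x^+=[-0.3718, -0.0694, -0.7802]  P^+=[0.3036 0.0031 -0.3357; 0.0031 0.2129 0.0486; -0.3357 0.0486 1.4622]
step 4: x^-=[-0.1252, -0.1996, -0.8293]  P^-=[0.7458 -0.1363 -0.5596; -0.1363 0.3958 0.2547; -0.5596 0.2547 1.6062]  S=[1.0254 -0.1702; -0.1702 0.9629]  K=[0.6375 -0.0773; -0.0808 0.4167; -0.2464 0.3435]  nu=[1.1426, 4.1464]  x^+=[0.2828, 1.4360, 0.3135]  P^+=[0.3065 -0.0062 -0.3324; -0.0062 0.2105 0.0742; -0.3324 0.0742 1.4015]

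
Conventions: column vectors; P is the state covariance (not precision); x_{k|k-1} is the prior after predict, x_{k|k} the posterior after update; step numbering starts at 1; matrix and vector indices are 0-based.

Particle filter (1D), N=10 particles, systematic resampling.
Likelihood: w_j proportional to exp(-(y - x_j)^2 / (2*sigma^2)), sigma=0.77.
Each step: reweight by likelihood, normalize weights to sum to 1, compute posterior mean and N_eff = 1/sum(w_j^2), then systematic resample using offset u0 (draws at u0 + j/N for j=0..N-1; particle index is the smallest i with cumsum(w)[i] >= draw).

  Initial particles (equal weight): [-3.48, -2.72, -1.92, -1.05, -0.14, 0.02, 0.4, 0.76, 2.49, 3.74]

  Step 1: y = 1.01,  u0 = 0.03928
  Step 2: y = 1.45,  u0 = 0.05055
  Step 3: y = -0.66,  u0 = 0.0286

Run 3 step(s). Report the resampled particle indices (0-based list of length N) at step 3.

resampled_idx = [0, 0, 0, 1, 2, 3, 4, 5, 7, 8]

step 1: w=[0.0000, 0.0000, 0.0003, 0.0106, 0.1245, 0.1662, 0.2775, 0.3603, 0.0599, 0.0007]  mean=0.5108  Neff=3.9423  idx=[4, 5, 5, 6, 6, 6, 7, 7, 7, 7]
step 2: w=[0.0274, 0.0411, 0.0411, 0.0910, 0.0910, 0.0910, 0.1543, 0.1543, 0.1543, 0.1543]  mean=0.5763  Neff=8.0468  idx=[1, 3, 4, 5, 6, 7, 7, 8, 9, 9]
step 3: w=[0.2306, 0.1321, 0.1321, 0.1321, 0.0622, 0.0622, 0.0622, 0.0622, 0.0622, 0.0622]  mean=0.4467  Neff=7.7687  idx=[0, 0, 0, 1, 2, 3, 4, 5, 7, 8]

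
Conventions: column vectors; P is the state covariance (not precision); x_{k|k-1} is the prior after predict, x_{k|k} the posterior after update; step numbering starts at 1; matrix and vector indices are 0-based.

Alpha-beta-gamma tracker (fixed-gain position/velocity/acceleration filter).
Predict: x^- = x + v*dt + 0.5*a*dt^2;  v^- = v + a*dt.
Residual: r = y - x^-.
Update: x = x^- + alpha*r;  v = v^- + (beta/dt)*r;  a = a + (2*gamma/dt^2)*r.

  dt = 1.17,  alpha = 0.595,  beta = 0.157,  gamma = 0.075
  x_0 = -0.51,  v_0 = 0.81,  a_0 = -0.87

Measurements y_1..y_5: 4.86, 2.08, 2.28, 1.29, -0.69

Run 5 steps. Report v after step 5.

step 1: x_pred=-0.1578  r=5.0178  x^+=2.8278  v^+=0.4654  a^+=-0.3202
step 2: x_pred=3.1532  r=-1.0732  x^+=2.5147  v^+=-0.0532  a^+=-0.4378
step 3: x_pred=2.1528  r=0.1272  x^+=2.2285  v^+=-0.5483  a^+=-0.4238
step 4: x_pred=1.2969  r=-0.0069  x^+=1.2928  v^+=-1.0451  a^+=-0.4246
step 5: x_pred=-0.2206  r=-0.4694  x^+=-0.4999  v^+=-1.6049  a^+=-0.4760

v_post = -1.6049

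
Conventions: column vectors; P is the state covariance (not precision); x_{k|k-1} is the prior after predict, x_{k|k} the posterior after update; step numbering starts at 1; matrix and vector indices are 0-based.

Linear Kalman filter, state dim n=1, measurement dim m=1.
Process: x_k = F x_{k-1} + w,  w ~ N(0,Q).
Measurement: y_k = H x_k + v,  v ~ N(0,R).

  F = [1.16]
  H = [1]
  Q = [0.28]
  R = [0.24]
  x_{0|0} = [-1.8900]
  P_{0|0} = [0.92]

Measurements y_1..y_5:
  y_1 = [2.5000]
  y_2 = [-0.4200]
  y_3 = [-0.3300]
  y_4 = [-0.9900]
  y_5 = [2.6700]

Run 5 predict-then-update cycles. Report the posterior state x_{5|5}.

step 1: x^-=[-2.1924]  P^-=[1.5180]  S=[1.7580]  K=[0.8635]  nu=[4.6924]  x^+=[1.8594]  P^+=[0.2072]
step 2: x^-=[2.1569]  P^-=[0.5589]  S=[0.7989]  K=[0.6996]  nu=[-2.5769]  x^+=[0.3542]  P^+=[0.1679]
step 3: x^-=[0.4108]  P^-=[0.5059]  S=[0.7459]  K=[0.6783]  nu=[-0.7408]  x^+=[-0.0916]  P^+=[0.1628]
step 4: x^-=[-0.1063]  P^-=[0.4990]  S=[0.7390]  K=[0.6753]  nu=[-0.8837]  x^+=[-0.7030]  P^+=[0.1621]
step 5: x^-=[-0.8155]  P^-=[0.4981]  S=[0.7381]  K=[0.6748]  nu=[3.4855]  x^+=[1.5366]  P^+=[0.1620]

x_post = [1.5366]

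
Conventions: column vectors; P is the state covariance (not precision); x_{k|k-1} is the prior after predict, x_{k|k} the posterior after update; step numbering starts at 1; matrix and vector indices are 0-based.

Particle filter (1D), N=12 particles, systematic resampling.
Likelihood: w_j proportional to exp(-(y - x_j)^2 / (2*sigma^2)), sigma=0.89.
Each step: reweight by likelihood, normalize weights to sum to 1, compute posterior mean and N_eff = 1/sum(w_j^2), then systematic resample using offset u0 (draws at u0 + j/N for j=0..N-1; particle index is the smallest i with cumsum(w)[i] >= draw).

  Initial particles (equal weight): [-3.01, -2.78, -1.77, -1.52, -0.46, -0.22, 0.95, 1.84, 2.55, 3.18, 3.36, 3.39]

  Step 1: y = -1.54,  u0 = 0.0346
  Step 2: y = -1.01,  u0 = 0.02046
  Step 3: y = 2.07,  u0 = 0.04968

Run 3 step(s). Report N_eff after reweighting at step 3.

N_eff = 2.7467

step 1: w=[0.0744, 0.1103, 0.2816, 0.2911, 0.1395, 0.0969, 0.0058, 0.0002, 0.0000, 0.0000, 0.0000, 0.0000]  mean=-1.5514  Neff=4.7465  idx=[0, 1, 2, 2, 2, 2, 3, 3, 3, 4, 4, 5]
step 2: w=[0.0102, 0.0176, 0.0883, 0.0883, 0.0883, 0.0883, 0.1078, 0.1078, 0.1078, 0.1050, 0.1050, 0.0857]  mean=-1.3116  Neff=10.4329  idx=[1, 2, 3, 4, 5, 6, 7, 8, 8, 9, 10, 11]
step 3: w=[0.0000, 0.0012, 0.0012, 0.0012, 0.0012, 0.0040, 0.0040, 0.0040, 0.0040, 0.2402, 0.2402, 0.4986]  mean=-0.3638  Neff=2.7467  idx=[9, 9, 9, 10, 10, 10, 11, 11, 11, 11, 11, 11]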